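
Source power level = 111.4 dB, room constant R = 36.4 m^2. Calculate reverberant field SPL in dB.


Given values:
  Lw = 111.4 dB, R = 36.4 m^2
Formula: SPL = Lw + 10 * log10(4 / R)
Compute 4 / R = 4 / 36.4 = 0.10989
Compute 10 * log10(0.10989) = -9.5904
SPL = 111.4 + (-9.5904) = 101.81

101.81 dB


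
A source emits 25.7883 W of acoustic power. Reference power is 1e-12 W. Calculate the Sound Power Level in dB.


Given values:
  W = 25.7883 W
  W_ref = 1e-12 W
Formula: SWL = 10 * log10(W / W_ref)
Compute ratio: W / W_ref = 25788300000000
Compute log10: log10(25788300000000) = 13.411423
Multiply: SWL = 10 * 13.411423 = 134.11

134.11 dB


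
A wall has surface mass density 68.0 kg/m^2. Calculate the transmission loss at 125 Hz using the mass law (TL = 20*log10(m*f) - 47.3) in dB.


Given values:
  m = 68.0 kg/m^2, f = 125 Hz
Formula: TL = 20 * log10(m * f) - 47.3
Compute m * f = 68.0 * 125 = 8500.0
Compute log10(8500.0) = 3.929419
Compute 20 * 3.929419 = 78.5884
TL = 78.5884 - 47.3 = 31.29

31.29 dB


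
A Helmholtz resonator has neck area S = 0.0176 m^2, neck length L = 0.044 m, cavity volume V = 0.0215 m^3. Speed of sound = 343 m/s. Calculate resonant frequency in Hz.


Given values:
  S = 0.0176 m^2, L = 0.044 m, V = 0.0215 m^3, c = 343 m/s
Formula: f = (c / (2*pi)) * sqrt(S / (V * L))
Compute V * L = 0.0215 * 0.044 = 0.000946
Compute S / (V * L) = 0.0176 / 0.000946 = 18.6047
Compute sqrt(18.6047) = 4.313317
Compute c / (2*pi) = 343 / 6.283185 = 54.590148
f = 54.590148 * 4.313317 = 235.46

235.46 Hz


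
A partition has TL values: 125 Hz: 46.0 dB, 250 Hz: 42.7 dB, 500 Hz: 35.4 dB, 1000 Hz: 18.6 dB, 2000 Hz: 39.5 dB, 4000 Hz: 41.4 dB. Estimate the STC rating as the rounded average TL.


Given TL values at each frequency:
  125 Hz: 46.0 dB
  250 Hz: 42.7 dB
  500 Hz: 35.4 dB
  1000 Hz: 18.6 dB
  2000 Hz: 39.5 dB
  4000 Hz: 41.4 dB
Formula: STC ~ round(average of TL values)
Sum = 46.0 + 42.7 + 35.4 + 18.6 + 39.5 + 41.4 = 223.6
Average = 223.6 / 6 = 37.27
Rounded: 37

37


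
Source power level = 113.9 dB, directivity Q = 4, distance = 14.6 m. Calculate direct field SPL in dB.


Given values:
  Lw = 113.9 dB, Q = 4, r = 14.6 m
Formula: SPL = Lw + 10 * log10(Q / (4 * pi * r^2))
Compute 4 * pi * r^2 = 4 * pi * 14.6^2 = 2678.6476
Compute Q / denom = 4 / 2678.6476 = 0.00149329
Compute 10 * log10(0.00149329) = -28.2586
SPL = 113.9 + (-28.2586) = 85.64

85.64 dB


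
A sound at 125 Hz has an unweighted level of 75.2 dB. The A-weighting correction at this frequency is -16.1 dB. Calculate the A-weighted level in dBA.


Given values:
  SPL = 75.2 dB
  A-weighting at 125 Hz = -16.1 dB
Formula: L_A = SPL + A_weight
L_A = 75.2 + (-16.1)
L_A = 59.1

59.1 dBA


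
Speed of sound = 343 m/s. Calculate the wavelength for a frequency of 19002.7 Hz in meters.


Given values:
  c = 343 m/s, f = 19002.7 Hz
Formula: lambda = c / f
lambda = 343 / 19002.7
lambda = 0.0181

0.0181 m


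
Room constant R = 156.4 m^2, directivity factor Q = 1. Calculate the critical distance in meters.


Given values:
  R = 156.4 m^2, Q = 1
Formula: d_c = 0.141 * sqrt(Q * R)
Compute Q * R = 1 * 156.4 = 156.4
Compute sqrt(156.4) = 12.506
d_c = 0.141 * 12.506 = 1.763

1.763 m


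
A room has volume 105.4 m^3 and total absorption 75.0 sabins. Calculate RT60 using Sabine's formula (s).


Given values:
  V = 105.4 m^3
  A = 75.0 sabins
Formula: RT60 = 0.161 * V / A
Numerator: 0.161 * 105.4 = 16.9694
RT60 = 16.9694 / 75.0 = 0.226

0.226 s


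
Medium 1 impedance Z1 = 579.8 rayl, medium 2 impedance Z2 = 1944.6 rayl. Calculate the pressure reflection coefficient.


Given values:
  Z1 = 579.8 rayl, Z2 = 1944.6 rayl
Formula: R = (Z2 - Z1) / (Z2 + Z1)
Numerator: Z2 - Z1 = 1944.6 - 579.8 = 1364.8
Denominator: Z2 + Z1 = 1944.6 + 579.8 = 2524.4
R = 1364.8 / 2524.4 = 0.5406

0.5406


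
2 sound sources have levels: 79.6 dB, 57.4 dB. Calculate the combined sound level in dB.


Formula: L_total = 10 * log10( sum(10^(Li/10)) )
  Source 1: 10^(79.6/10) = 91201083.9356
  Source 2: 10^(57.4/10) = 549540.8739
Sum of linear values = 91750624.8095
L_total = 10 * log10(91750624.8095) = 79.63

79.63 dB


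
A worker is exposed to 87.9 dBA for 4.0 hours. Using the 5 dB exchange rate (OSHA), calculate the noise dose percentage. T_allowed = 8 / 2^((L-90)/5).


Given values:
  L = 87.9 dBA, T = 4.0 hours
Formula: T_allowed = 8 / 2^((L - 90) / 5)
Compute exponent: (87.9 - 90) / 5 = -0.42
Compute 2^(-0.42) = 0.747425
T_allowed = 8 / 0.747425 = 10.703415 hours
Dose = (T / T_allowed) * 100
Dose = (4.0 / 10.703415) * 100 = 37.37

37.37 %


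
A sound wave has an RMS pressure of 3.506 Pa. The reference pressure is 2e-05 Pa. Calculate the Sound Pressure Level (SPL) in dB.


Given values:
  p = 3.506 Pa
  p_ref = 2e-05 Pa
Formula: SPL = 20 * log10(p / p_ref)
Compute ratio: p / p_ref = 3.506 / 2e-05 = 175300
Compute log10: log10(175300) = 5.243782
Multiply: SPL = 20 * 5.243782 = 104.88

104.88 dB


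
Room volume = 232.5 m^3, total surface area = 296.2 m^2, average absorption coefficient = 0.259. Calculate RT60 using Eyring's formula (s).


Given values:
  V = 232.5 m^3, S = 296.2 m^2, alpha = 0.259
Formula: RT60 = 0.161 * V / (-S * ln(1 - alpha))
Compute ln(1 - 0.259) = ln(0.741) = -0.299755
Denominator: -296.2 * -0.299755 = 88.7874
Numerator: 0.161 * 232.5 = 37.4325
RT60 = 37.4325 / 88.7874 = 0.422

0.422 s


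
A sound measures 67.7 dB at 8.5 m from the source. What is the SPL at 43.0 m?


Given values:
  SPL1 = 67.7 dB, r1 = 8.5 m, r2 = 43.0 m
Formula: SPL2 = SPL1 - 20 * log10(r2 / r1)
Compute ratio: r2 / r1 = 43.0 / 8.5 = 5.0588
Compute log10: log10(5.0588) = 0.704048
Compute drop: 20 * 0.704048 = 14.081
SPL2 = 67.7 - 14.081 = 53.62

53.62 dB


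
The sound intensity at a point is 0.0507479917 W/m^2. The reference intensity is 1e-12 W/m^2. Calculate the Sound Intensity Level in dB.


Given values:
  I = 0.0507479917 W/m^2
  I_ref = 1e-12 W/m^2
Formula: SIL = 10 * log10(I / I_ref)
Compute ratio: I / I_ref = 50747991700
Compute log10: log10(50747991700) = 10.705419
Multiply: SIL = 10 * 10.705419 = 107.05

107.05 dB


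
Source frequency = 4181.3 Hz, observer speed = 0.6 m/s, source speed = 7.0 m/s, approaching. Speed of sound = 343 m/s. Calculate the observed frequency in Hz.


Given values:
  f_s = 4181.3 Hz, v_o = 0.6 m/s, v_s = 7.0 m/s
  Direction: approaching
Formula: f_o = f_s * (c + v_o) / (c - v_s)
Numerator: c + v_o = 343 + 0.6 = 343.6
Denominator: c - v_s = 343 - 7.0 = 336.0
f_o = 4181.3 * 343.6 / 336.0 = 4275.88

4275.88 Hz


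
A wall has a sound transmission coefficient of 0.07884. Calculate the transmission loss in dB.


Given values:
  tau = 0.07884
Formula: TL = 10 * log10(1 / tau)
Compute 1 / tau = 1 / 0.07884 = 12.6839
Compute log10(12.6839) = 1.103253
TL = 10 * 1.103253 = 11.03

11.03 dB


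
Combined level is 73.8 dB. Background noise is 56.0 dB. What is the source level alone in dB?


Given values:
  L_total = 73.8 dB, L_bg = 56.0 dB
Formula: L_source = 10 * log10(10^(L_total/10) - 10^(L_bg/10))
Convert to linear:
  10^(73.8/10) = 23988329.1902
  10^(56.0/10) = 398107.1706
Difference: 23988329.1902 - 398107.1706 = 23590222.0196
L_source = 10 * log10(23590222.0196) = 73.73

73.73 dB


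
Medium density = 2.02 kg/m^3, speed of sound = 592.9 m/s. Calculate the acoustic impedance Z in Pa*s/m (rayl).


Given values:
  rho = 2.02 kg/m^3
  c = 592.9 m/s
Formula: Z = rho * c
Z = 2.02 * 592.9
Z = 1197.66

1197.66 rayl


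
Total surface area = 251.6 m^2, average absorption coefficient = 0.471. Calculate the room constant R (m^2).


Given values:
  S = 251.6 m^2, alpha = 0.471
Formula: R = S * alpha / (1 - alpha)
Numerator: 251.6 * 0.471 = 118.5036
Denominator: 1 - 0.471 = 0.529
R = 118.5036 / 0.529 = 224.01

224.01 m^2


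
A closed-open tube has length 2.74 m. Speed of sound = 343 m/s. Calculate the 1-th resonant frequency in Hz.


Given values:
  Tube type: closed-open, L = 2.74 m, c = 343 m/s, n = 1
Formula: f_n = (2n - 1) * c / (4 * L)
Compute 2n - 1 = 2*1 - 1 = 1
Compute 4 * L = 4 * 2.74 = 10.96
f = 1 * 343 / 10.96
f = 31.3

31.3 Hz


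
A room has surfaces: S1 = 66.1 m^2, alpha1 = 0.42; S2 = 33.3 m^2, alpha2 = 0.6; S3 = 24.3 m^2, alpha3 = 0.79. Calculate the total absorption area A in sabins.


Given surfaces:
  Surface 1: 66.1 * 0.42 = 27.762
  Surface 2: 33.3 * 0.6 = 19.98
  Surface 3: 24.3 * 0.79 = 19.197
Formula: A = sum(Si * alpha_i)
A = 27.762 + 19.98 + 19.197
A = 66.94

66.94 sabins


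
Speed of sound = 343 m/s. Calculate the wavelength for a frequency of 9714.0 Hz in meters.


Given values:
  c = 343 m/s, f = 9714.0 Hz
Formula: lambda = c / f
lambda = 343 / 9714.0
lambda = 0.0353

0.0353 m


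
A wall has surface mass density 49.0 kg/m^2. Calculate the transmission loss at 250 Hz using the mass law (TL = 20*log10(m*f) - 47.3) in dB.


Given values:
  m = 49.0 kg/m^2, f = 250 Hz
Formula: TL = 20 * log10(m * f) - 47.3
Compute m * f = 49.0 * 250 = 12250.0
Compute log10(12250.0) = 4.088136
Compute 20 * 4.088136 = 81.7627
TL = 81.7627 - 47.3 = 34.46

34.46 dB


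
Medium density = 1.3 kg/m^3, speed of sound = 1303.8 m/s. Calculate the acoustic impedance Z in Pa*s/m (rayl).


Given values:
  rho = 1.3 kg/m^3
  c = 1303.8 m/s
Formula: Z = rho * c
Z = 1.3 * 1303.8
Z = 1694.94

1694.94 rayl


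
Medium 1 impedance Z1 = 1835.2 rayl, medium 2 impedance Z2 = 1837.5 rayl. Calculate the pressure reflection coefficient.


Given values:
  Z1 = 1835.2 rayl, Z2 = 1837.5 rayl
Formula: R = (Z2 - Z1) / (Z2 + Z1)
Numerator: Z2 - Z1 = 1837.5 - 1835.2 = 2.3
Denominator: Z2 + Z1 = 1837.5 + 1835.2 = 3672.7
R = 2.3 / 3672.7 = 0.0006

0.0006


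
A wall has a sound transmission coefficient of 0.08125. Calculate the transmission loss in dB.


Given values:
  tau = 0.08125
Formula: TL = 10 * log10(1 / tau)
Compute 1 / tau = 1 / 0.08125 = 12.3077
Compute log10(12.3077) = 1.090177
TL = 10 * 1.090177 = 10.9

10.9 dB


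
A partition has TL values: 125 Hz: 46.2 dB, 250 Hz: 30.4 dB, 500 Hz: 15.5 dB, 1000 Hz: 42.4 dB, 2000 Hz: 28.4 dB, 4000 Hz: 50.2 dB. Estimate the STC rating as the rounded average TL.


Given TL values at each frequency:
  125 Hz: 46.2 dB
  250 Hz: 30.4 dB
  500 Hz: 15.5 dB
  1000 Hz: 42.4 dB
  2000 Hz: 28.4 dB
  4000 Hz: 50.2 dB
Formula: STC ~ round(average of TL values)
Sum = 46.2 + 30.4 + 15.5 + 42.4 + 28.4 + 50.2 = 213.1
Average = 213.1 / 6 = 35.52
Rounded: 36

36


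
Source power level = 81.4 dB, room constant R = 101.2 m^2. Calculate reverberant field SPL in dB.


Given values:
  Lw = 81.4 dB, R = 101.2 m^2
Formula: SPL = Lw + 10 * log10(4 / R)
Compute 4 / R = 4 / 101.2 = 0.039526
Compute 10 * log10(0.039526) = -14.0312
SPL = 81.4 + (-14.0312) = 67.37

67.37 dB


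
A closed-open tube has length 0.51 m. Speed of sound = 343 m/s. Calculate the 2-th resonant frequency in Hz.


Given values:
  Tube type: closed-open, L = 0.51 m, c = 343 m/s, n = 2
Formula: f_n = (2n - 1) * c / (4 * L)
Compute 2n - 1 = 2*2 - 1 = 3
Compute 4 * L = 4 * 0.51 = 2.04
f = 3 * 343 / 2.04
f = 504.41

504.41 Hz


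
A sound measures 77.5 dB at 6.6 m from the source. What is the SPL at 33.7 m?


Given values:
  SPL1 = 77.5 dB, r1 = 6.6 m, r2 = 33.7 m
Formula: SPL2 = SPL1 - 20 * log10(r2 / r1)
Compute ratio: r2 / r1 = 33.7 / 6.6 = 5.1061
Compute log10: log10(5.1061) = 0.708089
Compute drop: 20 * 0.708089 = 14.1618
SPL2 = 77.5 - 14.1618 = 63.34

63.34 dB


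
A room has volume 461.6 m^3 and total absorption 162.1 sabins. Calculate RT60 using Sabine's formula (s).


Given values:
  V = 461.6 m^3
  A = 162.1 sabins
Formula: RT60 = 0.161 * V / A
Numerator: 0.161 * 461.6 = 74.3176
RT60 = 74.3176 / 162.1 = 0.458

0.458 s


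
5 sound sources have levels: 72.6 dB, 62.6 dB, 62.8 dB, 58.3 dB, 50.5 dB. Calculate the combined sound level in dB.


Formula: L_total = 10 * log10( sum(10^(Li/10)) )
  Source 1: 10^(72.6/10) = 18197008.5861
  Source 2: 10^(62.6/10) = 1819700.8586
  Source 3: 10^(62.8/10) = 1905460.718
  Source 4: 10^(58.3/10) = 676082.9754
  Source 5: 10^(50.5/10) = 112201.8454
Sum of linear values = 22710454.9835
L_total = 10 * log10(22710454.9835) = 73.56

73.56 dB


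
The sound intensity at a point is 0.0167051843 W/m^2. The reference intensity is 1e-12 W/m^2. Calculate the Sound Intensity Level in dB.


Given values:
  I = 0.0167051843 W/m^2
  I_ref = 1e-12 W/m^2
Formula: SIL = 10 * log10(I / I_ref)
Compute ratio: I / I_ref = 16705184300
Compute log10: log10(16705184300) = 10.222851
Multiply: SIL = 10 * 10.222851 = 102.23

102.23 dB


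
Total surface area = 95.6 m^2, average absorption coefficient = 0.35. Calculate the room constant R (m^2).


Given values:
  S = 95.6 m^2, alpha = 0.35
Formula: R = S * alpha / (1 - alpha)
Numerator: 95.6 * 0.35 = 33.46
Denominator: 1 - 0.35 = 0.65
R = 33.46 / 0.65 = 51.48

51.48 m^2


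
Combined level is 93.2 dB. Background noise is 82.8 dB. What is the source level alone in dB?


Given values:
  L_total = 93.2 dB, L_bg = 82.8 dB
Formula: L_source = 10 * log10(10^(L_total/10) - 10^(L_bg/10))
Convert to linear:
  10^(93.2/10) = 2089296130.854
  10^(82.8/10) = 190546071.7963
Difference: 2089296130.854 - 190546071.7963 = 1898750059.0577
L_source = 10 * log10(1898750059.0577) = 92.78

92.78 dB


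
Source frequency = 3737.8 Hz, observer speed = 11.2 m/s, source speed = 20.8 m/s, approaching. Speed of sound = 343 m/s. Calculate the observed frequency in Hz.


Given values:
  f_s = 3737.8 Hz, v_o = 11.2 m/s, v_s = 20.8 m/s
  Direction: approaching
Formula: f_o = f_s * (c + v_o) / (c - v_s)
Numerator: c + v_o = 343 + 11.2 = 354.2
Denominator: c - v_s = 343 - 20.8 = 322.2
f_o = 3737.8 * 354.2 / 322.2 = 4109.03

4109.03 Hz


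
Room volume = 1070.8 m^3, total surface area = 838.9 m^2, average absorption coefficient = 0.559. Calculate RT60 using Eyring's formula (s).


Given values:
  V = 1070.8 m^3, S = 838.9 m^2, alpha = 0.559
Formula: RT60 = 0.161 * V / (-S * ln(1 - alpha))
Compute ln(1 - 0.559) = ln(0.441) = -0.81871
Denominator: -838.9 * -0.81871 = 686.8158
Numerator: 0.161 * 1070.8 = 172.3988
RT60 = 172.3988 / 686.8158 = 0.251

0.251 s


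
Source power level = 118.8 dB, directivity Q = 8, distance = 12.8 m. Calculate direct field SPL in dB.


Given values:
  Lw = 118.8 dB, Q = 8, r = 12.8 m
Formula: SPL = Lw + 10 * log10(Q / (4 * pi * r^2))
Compute 4 * pi * r^2 = 4 * pi * 12.8^2 = 2058.8742
Compute Q / denom = 8 / 2058.8742 = 0.00388562
Compute 10 * log10(0.00388562) = -24.1054
SPL = 118.8 + (-24.1054) = 94.69

94.69 dB


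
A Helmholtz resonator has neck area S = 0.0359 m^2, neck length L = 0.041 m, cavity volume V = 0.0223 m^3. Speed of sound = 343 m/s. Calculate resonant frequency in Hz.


Given values:
  S = 0.0359 m^2, L = 0.041 m, V = 0.0223 m^3, c = 343 m/s
Formula: f = (c / (2*pi)) * sqrt(S / (V * L))
Compute V * L = 0.0223 * 0.041 = 0.0009143
Compute S / (V * L) = 0.0359 / 0.0009143 = 39.265
Compute sqrt(39.265) = 6.266179
Compute c / (2*pi) = 343 / 6.283185 = 54.590148
f = 54.590148 * 6.266179 = 342.07

342.07 Hz


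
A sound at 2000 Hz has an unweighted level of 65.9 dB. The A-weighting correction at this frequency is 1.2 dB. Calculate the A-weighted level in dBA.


Given values:
  SPL = 65.9 dB
  A-weighting at 2000 Hz = 1.2 dB
Formula: L_A = SPL + A_weight
L_A = 65.9 + (1.2)
L_A = 67.1

67.1 dBA


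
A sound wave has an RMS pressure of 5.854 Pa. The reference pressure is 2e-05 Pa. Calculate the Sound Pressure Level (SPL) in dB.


Given values:
  p = 5.854 Pa
  p_ref = 2e-05 Pa
Formula: SPL = 20 * log10(p / p_ref)
Compute ratio: p / p_ref = 5.854 / 2e-05 = 292700
Compute log10: log10(292700) = 5.466423
Multiply: SPL = 20 * 5.466423 = 109.33

109.33 dB


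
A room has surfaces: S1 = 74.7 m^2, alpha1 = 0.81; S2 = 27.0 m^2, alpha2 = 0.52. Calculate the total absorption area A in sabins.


Given surfaces:
  Surface 1: 74.7 * 0.81 = 60.507
  Surface 2: 27.0 * 0.52 = 14.04
Formula: A = sum(Si * alpha_i)
A = 60.507 + 14.04
A = 74.55

74.55 sabins


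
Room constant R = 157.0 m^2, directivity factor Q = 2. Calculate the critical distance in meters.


Given values:
  R = 157.0 m^2, Q = 2
Formula: d_c = 0.141 * sqrt(Q * R)
Compute Q * R = 2 * 157.0 = 314.0
Compute sqrt(314.0) = 17.72
d_c = 0.141 * 17.72 = 2.499

2.499 m


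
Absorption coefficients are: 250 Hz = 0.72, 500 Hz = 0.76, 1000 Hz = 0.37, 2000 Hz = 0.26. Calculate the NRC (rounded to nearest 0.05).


Given values:
  a_250 = 0.72, a_500 = 0.76
  a_1000 = 0.37, a_2000 = 0.26
Formula: NRC = (a250 + a500 + a1000 + a2000) / 4
Sum = 0.72 + 0.76 + 0.37 + 0.26 = 2.11
NRC = 2.11 / 4 = 0.5275
Rounded to nearest 0.05: 0.55

0.55


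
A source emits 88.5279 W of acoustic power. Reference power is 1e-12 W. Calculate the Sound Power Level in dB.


Given values:
  W = 88.5279 W
  W_ref = 1e-12 W
Formula: SWL = 10 * log10(W / W_ref)
Compute ratio: W / W_ref = 88527900000000
Compute log10: log10(88527900000000) = 13.94708
Multiply: SWL = 10 * 13.94708 = 139.47

139.47 dB


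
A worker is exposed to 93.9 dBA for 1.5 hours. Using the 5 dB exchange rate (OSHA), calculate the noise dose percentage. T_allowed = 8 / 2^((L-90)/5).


Given values:
  L = 93.9 dBA, T = 1.5 hours
Formula: T_allowed = 8 / 2^((L - 90) / 5)
Compute exponent: (93.9 - 90) / 5 = 0.78
Compute 2^(0.78) = 1.717131
T_allowed = 8 / 1.717131 = 4.658934 hours
Dose = (T / T_allowed) * 100
Dose = (1.5 / 4.658934) * 100 = 32.2

32.2 %


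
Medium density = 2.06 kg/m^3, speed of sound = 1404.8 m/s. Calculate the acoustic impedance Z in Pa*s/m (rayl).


Given values:
  rho = 2.06 kg/m^3
  c = 1404.8 m/s
Formula: Z = rho * c
Z = 2.06 * 1404.8
Z = 2893.89

2893.89 rayl


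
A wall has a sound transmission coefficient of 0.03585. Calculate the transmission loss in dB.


Given values:
  tau = 0.03585
Formula: TL = 10 * log10(1 / tau)
Compute 1 / tau = 1 / 0.03585 = 27.894
Compute log10(27.894) = 1.445511
TL = 10 * 1.445511 = 14.46

14.46 dB


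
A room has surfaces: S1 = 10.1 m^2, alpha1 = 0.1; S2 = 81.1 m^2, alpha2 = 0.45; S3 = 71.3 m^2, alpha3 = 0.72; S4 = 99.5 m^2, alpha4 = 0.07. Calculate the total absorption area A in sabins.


Given surfaces:
  Surface 1: 10.1 * 0.1 = 1.01
  Surface 2: 81.1 * 0.45 = 36.495
  Surface 3: 71.3 * 0.72 = 51.336
  Surface 4: 99.5 * 0.07 = 6.965
Formula: A = sum(Si * alpha_i)
A = 1.01 + 36.495 + 51.336 + 6.965
A = 95.81

95.81 sabins


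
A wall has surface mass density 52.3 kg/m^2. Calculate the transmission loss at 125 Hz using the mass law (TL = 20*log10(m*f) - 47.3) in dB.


Given values:
  m = 52.3 kg/m^2, f = 125 Hz
Formula: TL = 20 * log10(m * f) - 47.3
Compute m * f = 52.3 * 125 = 6537.5
Compute log10(6537.5) = 3.815412
Compute 20 * 3.815412 = 76.3082
TL = 76.3082 - 47.3 = 29.01

29.01 dB


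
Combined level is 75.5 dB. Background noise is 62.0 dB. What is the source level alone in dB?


Given values:
  L_total = 75.5 dB, L_bg = 62.0 dB
Formula: L_source = 10 * log10(10^(L_total/10) - 10^(L_bg/10))
Convert to linear:
  10^(75.5/10) = 35481338.9234
  10^(62.0/10) = 1584893.1925
Difference: 35481338.9234 - 1584893.1925 = 33896445.7309
L_source = 10 * log10(33896445.7309) = 75.3

75.3 dB


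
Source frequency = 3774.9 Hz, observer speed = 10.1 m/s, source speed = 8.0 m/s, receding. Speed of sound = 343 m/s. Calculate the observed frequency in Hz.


Given values:
  f_s = 3774.9 Hz, v_o = 10.1 m/s, v_s = 8.0 m/s
  Direction: receding
Formula: f_o = f_s * (c - v_o) / (c + v_s)
Numerator: c - v_o = 343 - 10.1 = 332.9
Denominator: c + v_s = 343 + 8.0 = 351.0
f_o = 3774.9 * 332.9 / 351.0 = 3580.24

3580.24 Hz


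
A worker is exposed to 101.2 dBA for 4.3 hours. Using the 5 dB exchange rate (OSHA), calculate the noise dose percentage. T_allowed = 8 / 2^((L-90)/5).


Given values:
  L = 101.2 dBA, T = 4.3 hours
Formula: T_allowed = 8 / 2^((L - 90) / 5)
Compute exponent: (101.2 - 90) / 5 = 2.24
Compute 2^(2.24) = 4.723971
T_allowed = 8 / 4.723971 = 1.69349 hours
Dose = (T / T_allowed) * 100
Dose = (4.3 / 1.69349) * 100 = 253.91

253.91 %


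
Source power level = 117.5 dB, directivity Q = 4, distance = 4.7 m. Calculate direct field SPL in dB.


Given values:
  Lw = 117.5 dB, Q = 4, r = 4.7 m
Formula: SPL = Lw + 10 * log10(Q / (4 * pi * r^2))
Compute 4 * pi * r^2 = 4 * pi * 4.7^2 = 277.5911
Compute Q / denom = 4 / 277.5911 = 0.01440968
Compute 10 * log10(0.01440968) = -18.4135
SPL = 117.5 + (-18.4135) = 99.09

99.09 dB


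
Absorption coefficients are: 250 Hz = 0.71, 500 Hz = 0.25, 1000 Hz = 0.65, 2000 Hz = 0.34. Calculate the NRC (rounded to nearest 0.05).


Given values:
  a_250 = 0.71, a_500 = 0.25
  a_1000 = 0.65, a_2000 = 0.34
Formula: NRC = (a250 + a500 + a1000 + a2000) / 4
Sum = 0.71 + 0.25 + 0.65 + 0.34 = 1.95
NRC = 1.95 / 4 = 0.4875
Rounded to nearest 0.05: 0.5

0.5


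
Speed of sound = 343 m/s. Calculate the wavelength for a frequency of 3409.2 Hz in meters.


Given values:
  c = 343 m/s, f = 3409.2 Hz
Formula: lambda = c / f
lambda = 343 / 3409.2
lambda = 0.1006

0.1006 m


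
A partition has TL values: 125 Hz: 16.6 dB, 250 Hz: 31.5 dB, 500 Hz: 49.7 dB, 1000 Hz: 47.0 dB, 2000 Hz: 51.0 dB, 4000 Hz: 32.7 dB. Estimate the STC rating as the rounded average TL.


Given TL values at each frequency:
  125 Hz: 16.6 dB
  250 Hz: 31.5 dB
  500 Hz: 49.7 dB
  1000 Hz: 47.0 dB
  2000 Hz: 51.0 dB
  4000 Hz: 32.7 dB
Formula: STC ~ round(average of TL values)
Sum = 16.6 + 31.5 + 49.7 + 47.0 + 51.0 + 32.7 = 228.5
Average = 228.5 / 6 = 38.08
Rounded: 38

38


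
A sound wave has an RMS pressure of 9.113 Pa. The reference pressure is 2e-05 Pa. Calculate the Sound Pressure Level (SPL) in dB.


Given values:
  p = 9.113 Pa
  p_ref = 2e-05 Pa
Formula: SPL = 20 * log10(p / p_ref)
Compute ratio: p / p_ref = 9.113 / 2e-05 = 455650
Compute log10: log10(455650) = 5.658631
Multiply: SPL = 20 * 5.658631 = 113.17

113.17 dB


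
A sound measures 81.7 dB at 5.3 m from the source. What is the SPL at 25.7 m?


Given values:
  SPL1 = 81.7 dB, r1 = 5.3 m, r2 = 25.7 m
Formula: SPL2 = SPL1 - 20 * log10(r2 / r1)
Compute ratio: r2 / r1 = 25.7 / 5.3 = 4.8491
Compute log10: log10(4.8491) = 0.685661
Compute drop: 20 * 0.685661 = 13.7132
SPL2 = 81.7 - 13.7132 = 67.99

67.99 dB


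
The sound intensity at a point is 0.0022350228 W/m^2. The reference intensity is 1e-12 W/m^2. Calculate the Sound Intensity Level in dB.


Given values:
  I = 0.0022350228 W/m^2
  I_ref = 1e-12 W/m^2
Formula: SIL = 10 * log10(I / I_ref)
Compute ratio: I / I_ref = 2235022800
Compute log10: log10(2235022800) = 9.349282
Multiply: SIL = 10 * 9.349282 = 93.49

93.49 dB


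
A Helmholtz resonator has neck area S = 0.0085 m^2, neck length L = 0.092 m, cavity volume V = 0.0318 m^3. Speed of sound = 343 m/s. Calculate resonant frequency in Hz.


Given values:
  S = 0.0085 m^2, L = 0.092 m, V = 0.0318 m^3, c = 343 m/s
Formula: f = (c / (2*pi)) * sqrt(S / (V * L))
Compute V * L = 0.0318 * 0.092 = 0.0029256
Compute S / (V * L) = 0.0085 / 0.0029256 = 2.9054
Compute sqrt(2.9054) = 1.704523
Compute c / (2*pi) = 343 / 6.283185 = 54.590148
f = 54.590148 * 1.704523 = 93.05

93.05 Hz


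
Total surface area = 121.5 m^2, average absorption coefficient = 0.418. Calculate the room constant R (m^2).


Given values:
  S = 121.5 m^2, alpha = 0.418
Formula: R = S * alpha / (1 - alpha)
Numerator: 121.5 * 0.418 = 50.787
Denominator: 1 - 0.418 = 0.582
R = 50.787 / 0.582 = 87.26

87.26 m^2


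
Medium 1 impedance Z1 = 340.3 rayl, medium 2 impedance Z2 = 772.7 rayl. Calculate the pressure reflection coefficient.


Given values:
  Z1 = 340.3 rayl, Z2 = 772.7 rayl
Formula: R = (Z2 - Z1) / (Z2 + Z1)
Numerator: Z2 - Z1 = 772.7 - 340.3 = 432.4
Denominator: Z2 + Z1 = 772.7 + 340.3 = 1113.0
R = 432.4 / 1113.0 = 0.3885

0.3885


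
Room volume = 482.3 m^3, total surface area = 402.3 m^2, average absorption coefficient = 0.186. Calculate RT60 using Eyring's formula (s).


Given values:
  V = 482.3 m^3, S = 402.3 m^2, alpha = 0.186
Formula: RT60 = 0.161 * V / (-S * ln(1 - alpha))
Compute ln(1 - 0.186) = ln(0.814) = -0.205795
Denominator: -402.3 * -0.205795 = 82.7913
Numerator: 0.161 * 482.3 = 77.6503
RT60 = 77.6503 / 82.7913 = 0.938

0.938 s


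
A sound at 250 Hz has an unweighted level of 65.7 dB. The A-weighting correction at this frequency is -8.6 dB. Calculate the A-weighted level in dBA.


Given values:
  SPL = 65.7 dB
  A-weighting at 250 Hz = -8.6 dB
Formula: L_A = SPL + A_weight
L_A = 65.7 + (-8.6)
L_A = 57.1

57.1 dBA


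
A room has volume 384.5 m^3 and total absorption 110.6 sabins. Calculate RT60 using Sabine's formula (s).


Given values:
  V = 384.5 m^3
  A = 110.6 sabins
Formula: RT60 = 0.161 * V / A
Numerator: 0.161 * 384.5 = 61.9045
RT60 = 61.9045 / 110.6 = 0.56

0.56 s


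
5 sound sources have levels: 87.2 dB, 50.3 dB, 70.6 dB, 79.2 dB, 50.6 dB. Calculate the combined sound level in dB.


Formula: L_total = 10 * log10( sum(10^(Li/10)) )
  Source 1: 10^(87.2/10) = 524807460.2498
  Source 2: 10^(50.3/10) = 107151.9305
  Source 3: 10^(70.6/10) = 11481536.215
  Source 4: 10^(79.2/10) = 83176377.1103
  Source 5: 10^(50.6/10) = 114815.3621
Sum of linear values = 619687340.8677
L_total = 10 * log10(619687340.8677) = 87.92

87.92 dB


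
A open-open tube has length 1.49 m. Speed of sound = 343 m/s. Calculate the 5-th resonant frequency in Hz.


Given values:
  Tube type: open-open, L = 1.49 m, c = 343 m/s, n = 5
Formula: f_n = n * c / (2 * L)
Compute 2 * L = 2 * 1.49 = 2.98
f = 5 * 343 / 2.98
f = 575.5

575.5 Hz


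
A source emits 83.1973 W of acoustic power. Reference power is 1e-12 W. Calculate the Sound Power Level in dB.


Given values:
  W = 83.1973 W
  W_ref = 1e-12 W
Formula: SWL = 10 * log10(W / W_ref)
Compute ratio: W / W_ref = 83197300000000
Compute log10: log10(83197300000000) = 13.920109
Multiply: SWL = 10 * 13.920109 = 139.2

139.2 dB


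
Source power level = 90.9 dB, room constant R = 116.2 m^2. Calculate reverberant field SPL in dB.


Given values:
  Lw = 90.9 dB, R = 116.2 m^2
Formula: SPL = Lw + 10 * log10(4 / R)
Compute 4 / R = 4 / 116.2 = 0.034423
Compute 10 * log10(0.034423) = -14.6315
SPL = 90.9 + (-14.6315) = 76.27

76.27 dB


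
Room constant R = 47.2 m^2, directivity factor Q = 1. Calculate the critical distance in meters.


Given values:
  R = 47.2 m^2, Q = 1
Formula: d_c = 0.141 * sqrt(Q * R)
Compute Q * R = 1 * 47.2 = 47.2
Compute sqrt(47.2) = 6.8702
d_c = 0.141 * 6.8702 = 0.969

0.969 m


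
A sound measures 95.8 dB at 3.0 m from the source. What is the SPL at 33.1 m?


Given values:
  SPL1 = 95.8 dB, r1 = 3.0 m, r2 = 33.1 m
Formula: SPL2 = SPL1 - 20 * log10(r2 / r1)
Compute ratio: r2 / r1 = 33.1 / 3.0 = 11.0333
Compute log10: log10(11.0333) = 1.042705
Compute drop: 20 * 1.042705 = 20.8541
SPL2 = 95.8 - 20.8541 = 74.95

74.95 dB


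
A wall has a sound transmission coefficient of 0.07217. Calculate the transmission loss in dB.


Given values:
  tau = 0.07217
Formula: TL = 10 * log10(1 / tau)
Compute 1 / tau = 1 / 0.07217 = 13.8562
Compute log10(13.8562) = 1.141644
TL = 10 * 1.141644 = 11.42

11.42 dB


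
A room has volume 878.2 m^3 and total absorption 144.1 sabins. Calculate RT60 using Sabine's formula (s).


Given values:
  V = 878.2 m^3
  A = 144.1 sabins
Formula: RT60 = 0.161 * V / A
Numerator: 0.161 * 878.2 = 141.3902
RT60 = 141.3902 / 144.1 = 0.981

0.981 s


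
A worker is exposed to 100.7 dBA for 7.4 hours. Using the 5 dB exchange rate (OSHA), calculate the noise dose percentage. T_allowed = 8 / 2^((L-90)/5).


Given values:
  L = 100.7 dBA, T = 7.4 hours
Formula: T_allowed = 8 / 2^((L - 90) / 5)
Compute exponent: (100.7 - 90) / 5 = 2.14
Compute 2^(2.14) = 4.40762
T_allowed = 8 / 4.40762 = 1.815039 hours
Dose = (T / T_allowed) * 100
Dose = (7.4 / 1.815039) * 100 = 407.7

407.7 %


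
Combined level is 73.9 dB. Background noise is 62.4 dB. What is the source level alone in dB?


Given values:
  L_total = 73.9 dB, L_bg = 62.4 dB
Formula: L_source = 10 * log10(10^(L_total/10) - 10^(L_bg/10))
Convert to linear:
  10^(73.9/10) = 24547089.1569
  10^(62.4/10) = 1737800.8287
Difference: 24547089.1569 - 1737800.8287 = 22809288.3282
L_source = 10 * log10(22809288.3282) = 73.58

73.58 dB


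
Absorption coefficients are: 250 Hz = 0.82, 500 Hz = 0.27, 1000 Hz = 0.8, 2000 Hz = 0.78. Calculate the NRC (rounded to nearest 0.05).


Given values:
  a_250 = 0.82, a_500 = 0.27
  a_1000 = 0.8, a_2000 = 0.78
Formula: NRC = (a250 + a500 + a1000 + a2000) / 4
Sum = 0.82 + 0.27 + 0.8 + 0.78 = 2.67
NRC = 2.67 / 4 = 0.6675
Rounded to nearest 0.05: 0.65

0.65


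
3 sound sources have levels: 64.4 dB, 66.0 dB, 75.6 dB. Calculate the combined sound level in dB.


Formula: L_total = 10 * log10( sum(10^(Li/10)) )
  Source 1: 10^(64.4/10) = 2754228.7033
  Source 2: 10^(66.0/10) = 3981071.7055
  Source 3: 10^(75.6/10) = 36307805.477
Sum of linear values = 43043105.8858
L_total = 10 * log10(43043105.8858) = 76.34

76.34 dB


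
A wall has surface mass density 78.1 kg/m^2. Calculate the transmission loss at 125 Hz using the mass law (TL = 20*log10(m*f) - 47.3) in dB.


Given values:
  m = 78.1 kg/m^2, f = 125 Hz
Formula: TL = 20 * log10(m * f) - 47.3
Compute m * f = 78.1 * 125 = 9762.5
Compute log10(9762.5) = 3.989561
Compute 20 * 3.989561 = 79.7912
TL = 79.7912 - 47.3 = 32.49

32.49 dB


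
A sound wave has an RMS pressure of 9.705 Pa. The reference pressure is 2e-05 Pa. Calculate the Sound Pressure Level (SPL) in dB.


Given values:
  p = 9.705 Pa
  p_ref = 2e-05 Pa
Formula: SPL = 20 * log10(p / p_ref)
Compute ratio: p / p_ref = 9.705 / 2e-05 = 485250
Compute log10: log10(485250) = 5.685966
Multiply: SPL = 20 * 5.685966 = 113.72

113.72 dB


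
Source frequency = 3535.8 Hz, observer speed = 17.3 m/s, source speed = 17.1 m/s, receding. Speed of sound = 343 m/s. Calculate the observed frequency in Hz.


Given values:
  f_s = 3535.8 Hz, v_o = 17.3 m/s, v_s = 17.1 m/s
  Direction: receding
Formula: f_o = f_s * (c - v_o) / (c + v_s)
Numerator: c - v_o = 343 - 17.3 = 325.7
Denominator: c + v_s = 343 + 17.1 = 360.1
f_o = 3535.8 * 325.7 / 360.1 = 3198.03

3198.03 Hz


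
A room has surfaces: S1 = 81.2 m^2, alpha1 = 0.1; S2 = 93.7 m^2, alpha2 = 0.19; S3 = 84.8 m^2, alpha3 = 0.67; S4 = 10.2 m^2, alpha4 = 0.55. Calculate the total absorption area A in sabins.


Given surfaces:
  Surface 1: 81.2 * 0.1 = 8.12
  Surface 2: 93.7 * 0.19 = 17.803
  Surface 3: 84.8 * 0.67 = 56.816
  Surface 4: 10.2 * 0.55 = 5.61
Formula: A = sum(Si * alpha_i)
A = 8.12 + 17.803 + 56.816 + 5.61
A = 88.35

88.35 sabins


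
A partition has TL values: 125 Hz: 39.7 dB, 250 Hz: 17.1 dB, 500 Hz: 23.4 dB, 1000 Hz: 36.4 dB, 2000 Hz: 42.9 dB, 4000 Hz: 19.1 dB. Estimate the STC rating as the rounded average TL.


Given TL values at each frequency:
  125 Hz: 39.7 dB
  250 Hz: 17.1 dB
  500 Hz: 23.4 dB
  1000 Hz: 36.4 dB
  2000 Hz: 42.9 dB
  4000 Hz: 19.1 dB
Formula: STC ~ round(average of TL values)
Sum = 39.7 + 17.1 + 23.4 + 36.4 + 42.9 + 19.1 = 178.6
Average = 178.6 / 6 = 29.77
Rounded: 30

30


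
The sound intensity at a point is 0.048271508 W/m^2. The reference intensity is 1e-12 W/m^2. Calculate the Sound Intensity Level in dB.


Given values:
  I = 0.048271508 W/m^2
  I_ref = 1e-12 W/m^2
Formula: SIL = 10 * log10(I / I_ref)
Compute ratio: I / I_ref = 48271508000
Compute log10: log10(48271508000) = 10.683691
Multiply: SIL = 10 * 10.683691 = 106.84

106.84 dB


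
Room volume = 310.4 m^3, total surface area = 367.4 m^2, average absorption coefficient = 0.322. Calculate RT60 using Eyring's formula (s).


Given values:
  V = 310.4 m^3, S = 367.4 m^2, alpha = 0.322
Formula: RT60 = 0.161 * V / (-S * ln(1 - alpha))
Compute ln(1 - 0.322) = ln(0.678) = -0.388608
Denominator: -367.4 * -0.388608 = 142.7746
Numerator: 0.161 * 310.4 = 49.9744
RT60 = 49.9744 / 142.7746 = 0.35

0.35 s


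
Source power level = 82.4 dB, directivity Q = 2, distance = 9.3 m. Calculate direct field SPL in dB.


Given values:
  Lw = 82.4 dB, Q = 2, r = 9.3 m
Formula: SPL = Lw + 10 * log10(Q / (4 * pi * r^2))
Compute 4 * pi * r^2 = 4 * pi * 9.3^2 = 1086.8654
Compute Q / denom = 2 / 1086.8654 = 0.00184015
Compute 10 * log10(0.00184015) = -27.3515
SPL = 82.4 + (-27.3515) = 55.05

55.05 dB


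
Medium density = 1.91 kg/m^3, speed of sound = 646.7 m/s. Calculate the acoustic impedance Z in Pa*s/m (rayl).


Given values:
  rho = 1.91 kg/m^3
  c = 646.7 m/s
Formula: Z = rho * c
Z = 1.91 * 646.7
Z = 1235.2

1235.2 rayl


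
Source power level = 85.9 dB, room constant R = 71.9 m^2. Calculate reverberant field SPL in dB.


Given values:
  Lw = 85.9 dB, R = 71.9 m^2
Formula: SPL = Lw + 10 * log10(4 / R)
Compute 4 / R = 4 / 71.9 = 0.055633
Compute 10 * log10(0.055633) = -12.5467
SPL = 85.9 + (-12.5467) = 73.35

73.35 dB


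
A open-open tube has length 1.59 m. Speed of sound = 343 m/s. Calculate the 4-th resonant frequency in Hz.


Given values:
  Tube type: open-open, L = 1.59 m, c = 343 m/s, n = 4
Formula: f_n = n * c / (2 * L)
Compute 2 * L = 2 * 1.59 = 3.18
f = 4 * 343 / 3.18
f = 431.45

431.45 Hz


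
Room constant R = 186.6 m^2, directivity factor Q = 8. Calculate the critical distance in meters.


Given values:
  R = 186.6 m^2, Q = 8
Formula: d_c = 0.141 * sqrt(Q * R)
Compute Q * R = 8 * 186.6 = 1492.8
Compute sqrt(1492.8) = 38.6368
d_c = 0.141 * 38.6368 = 5.448

5.448 m


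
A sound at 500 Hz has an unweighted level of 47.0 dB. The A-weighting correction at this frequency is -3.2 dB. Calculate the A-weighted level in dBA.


Given values:
  SPL = 47.0 dB
  A-weighting at 500 Hz = -3.2 dB
Formula: L_A = SPL + A_weight
L_A = 47.0 + (-3.2)
L_A = 43.8

43.8 dBA


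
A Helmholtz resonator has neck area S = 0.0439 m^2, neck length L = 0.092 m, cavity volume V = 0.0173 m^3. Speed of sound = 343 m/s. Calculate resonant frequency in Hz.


Given values:
  S = 0.0439 m^2, L = 0.092 m, V = 0.0173 m^3, c = 343 m/s
Formula: f = (c / (2*pi)) * sqrt(S / (V * L))
Compute V * L = 0.0173 * 0.092 = 0.0015916
Compute S / (V * L) = 0.0439 / 0.0015916 = 27.5823
Compute sqrt(27.5823) = 5.251885
Compute c / (2*pi) = 343 / 6.283185 = 54.590148
f = 54.590148 * 5.251885 = 286.7

286.7 Hz


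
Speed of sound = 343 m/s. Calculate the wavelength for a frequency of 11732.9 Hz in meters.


Given values:
  c = 343 m/s, f = 11732.9 Hz
Formula: lambda = c / f
lambda = 343 / 11732.9
lambda = 0.0292

0.0292 m


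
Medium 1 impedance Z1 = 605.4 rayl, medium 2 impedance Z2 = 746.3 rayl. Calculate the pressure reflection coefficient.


Given values:
  Z1 = 605.4 rayl, Z2 = 746.3 rayl
Formula: R = (Z2 - Z1) / (Z2 + Z1)
Numerator: Z2 - Z1 = 746.3 - 605.4 = 140.9
Denominator: Z2 + Z1 = 746.3 + 605.4 = 1351.7
R = 140.9 / 1351.7 = 0.1042

0.1042


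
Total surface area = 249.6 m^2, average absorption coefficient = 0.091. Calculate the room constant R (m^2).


Given values:
  S = 249.6 m^2, alpha = 0.091
Formula: R = S * alpha / (1 - alpha)
Numerator: 249.6 * 0.091 = 22.7136
Denominator: 1 - 0.091 = 0.909
R = 22.7136 / 0.909 = 24.99

24.99 m^2


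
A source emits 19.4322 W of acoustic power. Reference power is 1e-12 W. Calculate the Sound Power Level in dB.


Given values:
  W = 19.4322 W
  W_ref = 1e-12 W
Formula: SWL = 10 * log10(W / W_ref)
Compute ratio: W / W_ref = 19432200000000
Compute log10: log10(19432200000000) = 13.288522
Multiply: SWL = 10 * 13.288522 = 132.89

132.89 dB


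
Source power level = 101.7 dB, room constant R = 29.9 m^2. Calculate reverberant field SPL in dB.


Given values:
  Lw = 101.7 dB, R = 29.9 m^2
Formula: SPL = Lw + 10 * log10(4 / R)
Compute 4 / R = 4 / 29.9 = 0.133779
Compute 10 * log10(0.133779) = -8.7361
SPL = 101.7 + (-8.7361) = 92.96

92.96 dB


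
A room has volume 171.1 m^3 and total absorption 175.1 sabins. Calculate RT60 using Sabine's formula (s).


Given values:
  V = 171.1 m^3
  A = 175.1 sabins
Formula: RT60 = 0.161 * V / A
Numerator: 0.161 * 171.1 = 27.5471
RT60 = 27.5471 / 175.1 = 0.157

0.157 s


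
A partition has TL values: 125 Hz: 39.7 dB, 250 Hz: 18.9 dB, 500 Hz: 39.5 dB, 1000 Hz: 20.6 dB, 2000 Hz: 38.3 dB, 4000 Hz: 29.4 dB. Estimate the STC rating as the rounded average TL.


Given TL values at each frequency:
  125 Hz: 39.7 dB
  250 Hz: 18.9 dB
  500 Hz: 39.5 dB
  1000 Hz: 20.6 dB
  2000 Hz: 38.3 dB
  4000 Hz: 29.4 dB
Formula: STC ~ round(average of TL values)
Sum = 39.7 + 18.9 + 39.5 + 20.6 + 38.3 + 29.4 = 186.4
Average = 186.4 / 6 = 31.07
Rounded: 31

31


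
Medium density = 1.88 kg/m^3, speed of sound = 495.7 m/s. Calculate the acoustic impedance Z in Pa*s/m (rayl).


Given values:
  rho = 1.88 kg/m^3
  c = 495.7 m/s
Formula: Z = rho * c
Z = 1.88 * 495.7
Z = 931.92

931.92 rayl


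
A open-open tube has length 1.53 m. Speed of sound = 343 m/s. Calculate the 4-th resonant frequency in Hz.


Given values:
  Tube type: open-open, L = 1.53 m, c = 343 m/s, n = 4
Formula: f_n = n * c / (2 * L)
Compute 2 * L = 2 * 1.53 = 3.06
f = 4 * 343 / 3.06
f = 448.37

448.37 Hz


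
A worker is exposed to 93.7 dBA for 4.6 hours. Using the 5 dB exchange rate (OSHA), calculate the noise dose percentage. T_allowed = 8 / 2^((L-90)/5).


Given values:
  L = 93.7 dBA, T = 4.6 hours
Formula: T_allowed = 8 / 2^((L - 90) / 5)
Compute exponent: (93.7 - 90) / 5 = 0.74
Compute 2^(0.74) = 1.670176
T_allowed = 8 / 1.670176 = 4.789914 hours
Dose = (T / T_allowed) * 100
Dose = (4.6 / 4.789914) * 100 = 96.04

96.04 %


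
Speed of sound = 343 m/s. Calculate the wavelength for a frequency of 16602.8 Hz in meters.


Given values:
  c = 343 m/s, f = 16602.8 Hz
Formula: lambda = c / f
lambda = 343 / 16602.8
lambda = 0.0207

0.0207 m


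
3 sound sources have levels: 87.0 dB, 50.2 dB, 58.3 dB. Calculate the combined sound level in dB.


Formula: L_total = 10 * log10( sum(10^(Li/10)) )
  Source 1: 10^(87.0/10) = 501187233.6273
  Source 2: 10^(50.2/10) = 104712.8548
  Source 3: 10^(58.3/10) = 676082.9754
Sum of linear values = 501968029.4575
L_total = 10 * log10(501968029.4575) = 87.01

87.01 dB


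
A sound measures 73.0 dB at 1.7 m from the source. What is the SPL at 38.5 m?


Given values:
  SPL1 = 73.0 dB, r1 = 1.7 m, r2 = 38.5 m
Formula: SPL2 = SPL1 - 20 * log10(r2 / r1)
Compute ratio: r2 / r1 = 38.5 / 1.7 = 22.6471
Compute log10: log10(22.6471) = 1.355013
Compute drop: 20 * 1.355013 = 27.1003
SPL2 = 73.0 - 27.1003 = 45.9

45.9 dB


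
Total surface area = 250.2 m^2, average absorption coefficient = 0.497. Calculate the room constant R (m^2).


Given values:
  S = 250.2 m^2, alpha = 0.497
Formula: R = S * alpha / (1 - alpha)
Numerator: 250.2 * 0.497 = 124.3494
Denominator: 1 - 0.497 = 0.503
R = 124.3494 / 0.503 = 247.22

247.22 m^2


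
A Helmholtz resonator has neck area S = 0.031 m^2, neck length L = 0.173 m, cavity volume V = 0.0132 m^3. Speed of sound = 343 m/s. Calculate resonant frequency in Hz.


Given values:
  S = 0.031 m^2, L = 0.173 m, V = 0.0132 m^3, c = 343 m/s
Formula: f = (c / (2*pi)) * sqrt(S / (V * L))
Compute V * L = 0.0132 * 0.173 = 0.0022836
Compute S / (V * L) = 0.031 / 0.0022836 = 13.5751
Compute sqrt(13.5751) = 3.68444
Compute c / (2*pi) = 343 / 6.283185 = 54.590148
f = 54.590148 * 3.68444 = 201.13

201.13 Hz


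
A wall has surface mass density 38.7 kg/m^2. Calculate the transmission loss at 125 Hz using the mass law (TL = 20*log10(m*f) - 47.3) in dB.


Given values:
  m = 38.7 kg/m^2, f = 125 Hz
Formula: TL = 20 * log10(m * f) - 47.3
Compute m * f = 38.7 * 125 = 4837.5
Compute log10(4837.5) = 3.684621
Compute 20 * 3.684621 = 73.6924
TL = 73.6924 - 47.3 = 26.39

26.39 dB


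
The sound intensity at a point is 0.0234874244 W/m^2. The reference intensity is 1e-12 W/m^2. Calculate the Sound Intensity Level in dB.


Given values:
  I = 0.0234874244 W/m^2
  I_ref = 1e-12 W/m^2
Formula: SIL = 10 * log10(I / I_ref)
Compute ratio: I / I_ref = 23487424400
Compute log10: log10(23487424400) = 10.370835
Multiply: SIL = 10 * 10.370835 = 103.71

103.71 dB


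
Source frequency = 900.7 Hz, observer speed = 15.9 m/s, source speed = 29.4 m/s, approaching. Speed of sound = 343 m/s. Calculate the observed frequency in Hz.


Given values:
  f_s = 900.7 Hz, v_o = 15.9 m/s, v_s = 29.4 m/s
  Direction: approaching
Formula: f_o = f_s * (c + v_o) / (c - v_s)
Numerator: c + v_o = 343 + 15.9 = 358.9
Denominator: c - v_s = 343 - 29.4 = 313.6
f_o = 900.7 * 358.9 / 313.6 = 1030.81

1030.81 Hz
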